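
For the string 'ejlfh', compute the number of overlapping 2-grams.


String 'ejlfh' has length L = 5.
Number of overlapping n-grams = L - n + 1
Substituting: 5 - 2 + 1 = 4

4


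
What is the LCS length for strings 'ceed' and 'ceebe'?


DP table for LCS of 'ceed' and 'ceebe':
       c  e  e  b  e
    0  0  0  0  0  0
  c 0  1  1  1  1  1
  e 0  1  2  2  2  2
  e 0  1  2  3  3  3
  d 0  1  2  3  3  3
LCS: 'cee'
LCS length = 3

3


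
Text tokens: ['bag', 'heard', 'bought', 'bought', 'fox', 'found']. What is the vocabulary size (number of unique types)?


Listing all tokens and tracking unique types:
  Token 1: 'bag' -> NEW (unique so far: 1)
  Token 2: 'heard' -> NEW (unique so far: 2)
  Token 3: 'bought' -> NEW (unique so far: 3)
  Token 4: 'bought' -> duplicate (unique so far: 3)
  Token 5: 'fox' -> NEW (unique so far: 4)
  Token 6: 'found' -> NEW (unique so far: 5)
Unique types: ('bag', 'bought', 'found', 'fox', 'heard')
Vocabulary size: 5

5


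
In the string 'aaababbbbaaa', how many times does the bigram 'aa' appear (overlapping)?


Scanning 'aaababbbbaaa' for bigram 'aa':
  Position 0: 'aa' -> MATCH
  Position 1: 'aa' -> MATCH
  Position 2: 'ab' -> no
  Position 3: 'ba' -> no
  Position 4: 'ab' -> no
  Position 5: 'bb' -> no
  Position 6: 'bb' -> no
  Position 7: 'bb' -> no
  Position 8: 'ba' -> no
  Position 9: 'aa' -> MATCH
  Position 10: 'aa' -> MATCH
Total matches: 4

4


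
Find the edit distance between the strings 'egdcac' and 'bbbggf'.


Building DP table for s1='egdcac' (len 6) and s2='bbbggf' (len 6):
       b  b  b  g  g  f
    0  1  2  3  4  5  6
  e 1  1  2  3  4  5  6
  g 2  2  2  3  3  4  5
  d 3  3  3  3  4  4  5
  c 4  4  4  4  4  5  5
  a 5  5  5  5  5  5  6
  c 6  6  6  6  6  6  6
Edit distance = dp[6][6] = 6

6


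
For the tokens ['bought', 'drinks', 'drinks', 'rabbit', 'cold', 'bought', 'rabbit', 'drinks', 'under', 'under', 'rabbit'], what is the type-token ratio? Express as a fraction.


Tokens: 11
Unique types: ('bought', 'cold', 'drinks', 'rabbit', 'under') = 5
TTR = 5/11
Already in lowest terms.

5/11


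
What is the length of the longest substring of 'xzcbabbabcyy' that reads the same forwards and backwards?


Scanning 'xzcbabbabcyy' for palindromic substrings.
Substring at positions 2-9: 'cbabbabc'.
Check: reverse('cbabbabc') = 'cbabbabc' -> palindrome confirmed.
Neighbouring characters ('z' / 'y') break symmetry, so it cannot extend further.
No longer palindromic substring exists; longest length = 8

8


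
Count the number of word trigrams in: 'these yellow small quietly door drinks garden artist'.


Word trigrams from [8] words:
  Trigram 1: (these yellow small)
  Trigram 2: (yellow small quietly)
  Trigram 3: (small quietly door)
  Trigram 4: (quietly door drinks)
  Trigram 5: (door drinks garden)
  Trigram 6: (drinks garden artist)
Total word trigrams: 8 - 2 = 6

6


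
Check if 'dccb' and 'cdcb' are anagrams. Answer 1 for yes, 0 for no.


Sort characters of 'dccb': 'bccd'
Sort characters of 'cdcb': 'bccd'
Sorted forms match -> they ARE anagrams
Result: 1

1


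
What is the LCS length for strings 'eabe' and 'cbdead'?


DP table for LCS of 'eabe' and 'cbdead':
       c  b  d  e  a  d
    0  0  0  0  0  0  0
  e 0  0  0  0  1  1  1
  a 0  0  0  0  1  2  2
  b 0  0  1  1  1  2  2
  e 0  0  1  1  2  2  2
LCS: 'ea'
LCS length = 2

2


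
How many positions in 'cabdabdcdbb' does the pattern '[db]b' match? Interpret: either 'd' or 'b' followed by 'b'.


Pattern: [db]b means either 'd' or 'b' followed by 'b'.
Scanning 'cabdabdcdbb' position-by-position:
  Pos 0: window 'ca' -> no
  Pos 1: window 'ab' -> no
  Pos 2: window 'bd' -> no
  Pos 3: window 'da' -> no
  Pos 4: window 'ab' -> no
  Pos 5: window 'bd' -> no
  Pos 6: window 'dc' -> no
  Pos 7: window 'cd' -> no
  Pos 8: window 'db' -> MATCH
  Pos 9: window 'bb' -> MATCH
  Pos 10: window 'b' -> no
Total matches: 2

2


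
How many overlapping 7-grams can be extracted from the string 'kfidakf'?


String 'kfidakf' has length L = 7.
Number of overlapping n-grams = L - n + 1
Substituting: 7 - 7 + 1 = 1

1


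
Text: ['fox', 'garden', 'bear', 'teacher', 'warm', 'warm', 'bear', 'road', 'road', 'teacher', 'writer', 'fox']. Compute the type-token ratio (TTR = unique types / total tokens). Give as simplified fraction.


Tokens: 12
Unique types: ('bear', 'fox', 'garden', 'road', 'teacher', 'warm', 'writer') = 7
TTR = 7/12
Already in lowest terms.

7/12


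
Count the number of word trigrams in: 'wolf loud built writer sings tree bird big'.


Word trigrams from [8] words:
  Trigram 1: (wolf loud built)
  Trigram 2: (loud built writer)
  Trigram 3: (built writer sings)
  Trigram 4: (writer sings tree)
  Trigram 5: (sings tree bird)
  Trigram 6: (tree bird big)
Total word trigrams: 8 - 2 = 6

6


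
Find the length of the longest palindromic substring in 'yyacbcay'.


Scanning 'yyacbcay' for palindromic substrings.
Substring at positions 1-7: 'yacbcay'.
Check: reverse('yacbcay') = 'yacbcay' -> palindrome confirmed.
Neighbouring characters ('y' / '-') break symmetry, so it cannot extend further.
No longer palindromic substring exists; longest length = 7

7


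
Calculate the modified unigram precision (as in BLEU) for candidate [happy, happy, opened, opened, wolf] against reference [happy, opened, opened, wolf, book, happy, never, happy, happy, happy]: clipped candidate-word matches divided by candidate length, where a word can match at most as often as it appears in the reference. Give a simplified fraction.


Reference word counts: {'book': 1, 'happy': 5, 'never': 1, 'opened': 2, 'wolf': 1}
Checking each candidate word (with clipping):
  'happy' -> in reference (ref count 5, used 1/5) -> match (matches: 1)
  'happy' -> in reference (ref count 5, used 2/5) -> match (matches: 2)
  'opened' -> in reference (ref count 2, used 1/2) -> match (matches: 3)
  'opened' -> in reference (ref count 2, used 2/2) -> match (matches: 4)
  'wolf' -> in reference (ref count 1, used 1/1) -> match (matches: 5)
Clipped matches: 5, Candidate length: 5
Precision = 5/5 = 1

1


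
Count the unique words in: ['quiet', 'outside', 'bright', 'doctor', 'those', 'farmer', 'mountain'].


Listing all tokens and tracking unique types:
  Token 1: 'quiet' -> NEW (unique so far: 1)
  Token 2: 'outside' -> NEW (unique so far: 2)
  Token 3: 'bright' -> NEW (unique so far: 3)
  Token 4: 'doctor' -> NEW (unique so far: 4)
  Token 5: 'those' -> NEW (unique so far: 5)
  Token 6: 'farmer' -> NEW (unique so far: 6)
  Token 7: 'mountain' -> NEW (unique so far: 7)
Unique types: ('bright', 'doctor', 'farmer', 'mountain', 'outside', 'quiet', 'those')
Vocabulary size: 7

7


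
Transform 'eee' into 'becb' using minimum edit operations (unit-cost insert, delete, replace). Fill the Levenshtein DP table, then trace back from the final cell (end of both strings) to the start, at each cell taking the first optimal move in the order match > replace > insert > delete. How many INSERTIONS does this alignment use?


Edit distance = 3. Backtracking from cell (3, 4) with preference match > replace > insert > delete,
then listing the resulting alignment 'eee' -> 'becb' left to right:
  Step 1: insert 'b' [insertion #1]
  Step 2: keep 'e'
  Step 3: replace e->c
  Step 4: replace e->b
Total insertions: 1

1


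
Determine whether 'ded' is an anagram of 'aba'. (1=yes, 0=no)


Sort characters of 'ded': 'dde'
Sort characters of 'aba': 'aab'
Sorted forms differ -> they are NOT anagrams
Result: 0

0


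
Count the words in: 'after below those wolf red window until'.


Counting words by splitting on spaces:
  Word 1: 'after'
  Word 2: 'below'
  Word 3: 'those'
  Word 4: 'wolf'
  Word 5: 'red'
  Word 6: 'window'
  Word 7: 'until'
Total words: 7

7


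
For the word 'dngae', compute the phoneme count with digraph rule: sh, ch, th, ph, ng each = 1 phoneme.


Parsing 'dngae' greedily, digraphs first:
  'd' -> consonant phoneme (phonemes so far: 1)
  'ng' -> digraph (1 consonant phoneme) (phonemes so far: 2)
  'a' -> vowel phoneme (phonemes so far: 3)
  'e' -> vowel phoneme (phonemes so far: 4)
Total phonemes: 4

4


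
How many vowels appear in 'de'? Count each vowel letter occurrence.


Scanning each character of 'de':
  Position 1: 'd' -> consonant (running count: 0)
  Position 2: 'e' -> vowel (running count: 1)
Total vowels: 1

1


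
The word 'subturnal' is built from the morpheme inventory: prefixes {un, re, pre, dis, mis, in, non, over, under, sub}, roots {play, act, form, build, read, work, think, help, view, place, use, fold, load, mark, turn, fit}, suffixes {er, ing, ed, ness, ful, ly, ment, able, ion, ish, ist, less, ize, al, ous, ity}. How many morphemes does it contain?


Segmenting 'subturnal' against the inventory:
  'sub' -> prefix (morpheme 1)
  'turn' -> root (morpheme 2)
  'al' -> suffix (morpheme 3)
Total morphemes: 3

3


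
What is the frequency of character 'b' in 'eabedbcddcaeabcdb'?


Scanning 'eabedbcddcaeabcdb' for 'b':
  Position 2: 'b' -> MATCH (count: 1)
  Position 5: 'b' -> MATCH (count: 2)
  Position 13: 'b' -> MATCH (count: 3)
  Position 16: 'b' -> MATCH (count: 4)
Total occurrences of 'b': 4

4


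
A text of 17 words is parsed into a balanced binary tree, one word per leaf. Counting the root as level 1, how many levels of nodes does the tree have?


In a balanced binary tree with n leaves the deepest leaf is ceil(log2(n)) edges below the root,
so counting node levels inclusive of root and leaves gives ceil(log2(n)) + 1 levels.
log2(17) = 4.0875
ceil(4.0875) = 5
levels = 5 + 1 = 6

6


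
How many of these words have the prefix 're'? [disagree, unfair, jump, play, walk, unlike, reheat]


Checking each word for prefix 're':
  'disagree' -> no (count: 0)
  'unfair' -> no (count: 0)
  'jump' -> no (count: 0)
  'play' -> no (count: 0)
  'walk' -> no (count: 0)
  'unlike' -> no (count: 0)
  'reheat' -> YES, starts with 're' (count: 1)
Total with prefix 're': 1

1


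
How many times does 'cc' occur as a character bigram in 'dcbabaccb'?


Scanning 'dcbabaccb' for bigram 'cc':
  Position 0: 'dc' -> no
  Position 1: 'cb' -> no
  Position 2: 'ba' -> no
  Position 3: 'ab' -> no
  Position 4: 'ba' -> no
  Position 5: 'ac' -> no
  Position 6: 'cc' -> MATCH
  Position 7: 'cb' -> no
Total matches: 1

1


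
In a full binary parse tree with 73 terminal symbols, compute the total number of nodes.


Leaf nodes (terminals): 73
Internal nodes = n - 1 = 73 - 1 = 72
Total = leaves + internal = 73 + 72 = 145

145


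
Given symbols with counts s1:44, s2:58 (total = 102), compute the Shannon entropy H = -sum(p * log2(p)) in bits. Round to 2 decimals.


Computing entropy H = -sum(p_i * log2(p_i)):
  s1: p = 44/102 = 0.4314, -p*log2(p) = 0.5233
  s2: p = 58/102 = 0.5686, -p*log2(p) = 0.4631
H = sum of terms = 0.9864
Rounded to 2 decimals: 0.99

0.99


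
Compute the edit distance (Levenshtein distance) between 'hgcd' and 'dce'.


Building DP table for s1='hgcd' (len 4) and s2='dce' (len 3):
       d  c  e
    0  1  2  3
  h 1  1  2  3
  g 2  2  2  3
  c 3  3  2  3
  d 4  3  3  3
Edit distance = dp[4][3] = 3

3


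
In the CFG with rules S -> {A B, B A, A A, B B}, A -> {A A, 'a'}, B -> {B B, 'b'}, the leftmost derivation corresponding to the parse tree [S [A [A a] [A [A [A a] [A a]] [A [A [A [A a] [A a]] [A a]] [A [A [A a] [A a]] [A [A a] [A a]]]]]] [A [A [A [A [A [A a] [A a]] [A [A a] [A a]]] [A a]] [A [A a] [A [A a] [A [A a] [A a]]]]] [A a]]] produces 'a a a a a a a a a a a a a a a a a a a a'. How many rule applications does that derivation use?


Every bracketed nonterminal node [X ...] in the tree is produced by exactly one rule application.
Reading the tree off as a leftmost derivation:
  Step 1: S  =>  A A   (applied S -> A A)
  Step 2: A A  =>  A A A   (applied A -> A A)
  Step 3: A A A  =>  a A A   (applied A -> a)
  Step 4: a A A  =>  a A A A   (applied A -> A A)
  Step 5: a A A A  =>  a A A A A   (applied A -> A A)
  Step 6: a A A A A  =>  a a A A A   (applied A -> a)
  Step 7: a a A A A  =>  a a a A A   (applied A -> a)
  Step 8: a a a A A  =>  a a a A A A   (applied A -> A A)
  Step 9: a a a A A A  =>  a a a A A A A   (applied A -> A A)
  Step 10: a a a A A A A  =>  a a a A A A A A   (applied A -> A A)
  Step 11: a a a A A A A A  =>  a a a a A A A A   (applied A -> a)
  Step 12: a a a a A A A A  =>  a a a a a A A A   (applied A -> a)
  Step 13: a a a a a A A A  =>  a a a a a a A A   (applied A -> a)
  Step 14: a a a a a a A A  =>  a a a a a a A A A   (applied A -> A A)
  Step 15: a a a a a a A A A  =>  a a a a a a A A A A   (applied A -> A A)
  Step 16: a a a a a a A A A A  =>  a a a a a a a A A A   (applied A -> a)
  Step 17: a a a a a a a A A A  =>  a a a a a a a a A A   (applied A -> a)
  Step 18: a a a a a a a a A A  =>  a a a a a a a a A A A   (applied A -> A A)
  Step 19: a a a a a a a a A A A  =>  a a a a a a a a a A A   (applied A -> a)
  Step 20: a a a a a a a a a A A  =>  a a a a a a a a a a A   (applied A -> a)
  Step 21: a a a a a a a a a a A  =>  a a a a a a a a a a A A   (applied A -> A A)
  Step 22: a a a a a a a a a a A A  =>  a a a a a a a a a a A A A   (applied A -> A A)
  Step 23: a a a a a a a a a a A A A  =>  a a a a a a a a a a A A A A   (applied A -> A A)
  Step 24: a a a a a a a a a a A A A A  =>  a a a a a a a a a a A A A A A   (applied A -> A A)
  Step 25: a a a a a a a a a a A A A A A  =>  a a a a a a a a a a A A A A A A   (applied A -> A A)
  Step 26: a a a a a a a a a a A A A A A A  =>  a a a a a a a a a a a A A A A A   (applied A -> a)
  Step 27: a a a a a a a a a a a A A A A A  =>  a a a a a a a a a a a a A A A A   (applied A -> a)
  Step 28: a a a a a a a a a a a a A A A A  =>  a a a a a a a a a a a a A A A A A   (applied A -> A A)
  Step 29: a a a a a a a a a a a a A A A A A  =>  a a a a a a a a a a a a a A A A A   (applied A -> a)
  Step 30: a a a a a a a a a a a a a A A A A  =>  a a a a a a a a a a a a a a A A A   (applied A -> a)
  Step 31: a a a a a a a a a a a a a a A A A  =>  a a a a a a a a a a a a a a a A A   (applied A -> a)
  Step 32: a a a a a a a a a a a a a a a A A  =>  a a a a a a a a a a a a a a a A A A   (applied A -> A A)
  Step 33: a a a a a a a a a a a a a a a A A A  =>  a a a a a a a a a a a a a a a a A A   (applied A -> a)
  Step 34: a a a a a a a a a a a a a a a a A A  =>  a a a a a a a a a a a a a a a a A A A   (applied A -> A A)
  Step 35: a a a a a a a a a a a a a a a a A A A  =>  a a a a a a a a a a a a a a a a a A A   (applied A -> a)
  Step 36: a a a a a a a a a a a a a a a a a A A  =>  a a a a a a a a a a a a a a a a a A A A   (applied A -> A A)
  Step 37: a a a a a a a a a a a a a a a a a A A A  =>  a a a a a a a a a a a a a a a a a a A A   (applied A -> a)
  Step 38: a a a a a a a a a a a a a a a a a a A A  =>  a a a a a a a a a a a a a a a a a a a A   (applied A -> a)
  Step 39: a a a a a a a a a a a a a a a a a a a A  =>  a a a a a a a a a a a a a a a a a a a a   (applied A -> a)
Final yield: a a a a a a a a a a a a a a a a a a a a
Total rewrite steps: 39

39


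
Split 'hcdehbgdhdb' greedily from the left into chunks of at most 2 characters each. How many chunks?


'hcdehbgdhdb' has 11 characters.
Chunking with max size 2:
  Chunk 1: 'hc' (positions 0-1)
  Chunk 2: 'de' (positions 2-3)
  Chunk 3: 'hb' (positions 4-5)
  Chunk 4: 'gd' (positions 6-7)
  Chunk 5: 'hd' (positions 8-9)
  Chunk 6: 'b' (positions 10-10)
Total chunks: ceil(11 / 2) = 6

6


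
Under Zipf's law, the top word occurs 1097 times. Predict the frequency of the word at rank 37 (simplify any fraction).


Zipf's law: freq(rank) = f1 / rank
f1 = 1097, rank = 37
freq = 1097 / 37
GCD(1097, 37) = 1
Simplified: 1097/37

1097/37


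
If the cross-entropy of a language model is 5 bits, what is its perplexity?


Perplexity formula: PP = 2^H
H = 5
PP = 2^5
Steps: 2^1 = 2, 2^2 = 4, 2^3 = 8, 2^4 = 16, 2^5 = 32
PP = 32

32


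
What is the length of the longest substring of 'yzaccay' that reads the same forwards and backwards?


Scanning 'yzaccay' for palindromic substrings.
Substring at positions 2-5: 'acca'.
Check: reverse('acca') = 'acca' -> palindrome confirmed.
Neighbouring characters ('z' / 'y') break symmetry, so it cannot extend further.
No longer palindromic substring exists; longest length = 4

4


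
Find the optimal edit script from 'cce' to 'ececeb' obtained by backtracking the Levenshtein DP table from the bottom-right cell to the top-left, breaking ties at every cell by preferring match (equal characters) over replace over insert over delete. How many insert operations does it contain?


Edit distance = 3. Backtracking from cell (3, 6) with preference match > replace > insert > delete,
then listing the resulting alignment 'cce' -> 'ececeb' left to right:
  Step 1: insert 'e' [insertion #1]
  Step 2: keep 'c'
  Step 3: insert 'e' [insertion #2]
  Step 4: keep 'c'
  Step 5: keep 'e'
  Step 6: insert 'b' [insertion #3]
Total insertions: 3

3


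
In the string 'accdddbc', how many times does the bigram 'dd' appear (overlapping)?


Scanning 'accdddbc' for bigram 'dd':
  Position 0: 'ac' -> no
  Position 1: 'cc' -> no
  Position 2: 'cd' -> no
  Position 3: 'dd' -> MATCH
  Position 4: 'dd' -> MATCH
  Position 5: 'db' -> no
  Position 6: 'bc' -> no
Total matches: 2

2


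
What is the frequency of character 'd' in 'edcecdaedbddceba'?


Scanning 'edcecdaedbddceba' for 'd':
  Position 1: 'd' -> MATCH (count: 1)
  Position 5: 'd' -> MATCH (count: 2)
  Position 8: 'd' -> MATCH (count: 3)
  Position 10: 'd' -> MATCH (count: 4)
  Position 11: 'd' -> MATCH (count: 5)
Total occurrences of 'd': 5

5


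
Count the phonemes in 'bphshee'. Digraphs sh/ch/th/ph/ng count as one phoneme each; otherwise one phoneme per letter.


Parsing 'bphshee' greedily, digraphs first:
  'b' -> consonant phoneme (phonemes so far: 1)
  'ph' -> digraph (1 consonant phoneme) (phonemes so far: 2)
  'sh' -> digraph (1 consonant phoneme) (phonemes so far: 3)
  'e' -> vowel phoneme (phonemes so far: 4)
  'e' -> vowel phoneme (phonemes so far: 5)
Total phonemes: 5

5


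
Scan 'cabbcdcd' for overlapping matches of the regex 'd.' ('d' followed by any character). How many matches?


Pattern: d. means 'd' followed by any character.
Scanning 'cabbcdcd' position-by-position:
  Pos 0: window 'ca' -> no
  Pos 1: window 'ab' -> no
  Pos 2: window 'bb' -> no
  Pos 3: window 'bc' -> no
  Pos 4: window 'cd' -> no
  Pos 5: window 'dc' -> MATCH
  Pos 6: window 'cd' -> no
  Pos 7: window 'd' -> no
Total matches: 1

1


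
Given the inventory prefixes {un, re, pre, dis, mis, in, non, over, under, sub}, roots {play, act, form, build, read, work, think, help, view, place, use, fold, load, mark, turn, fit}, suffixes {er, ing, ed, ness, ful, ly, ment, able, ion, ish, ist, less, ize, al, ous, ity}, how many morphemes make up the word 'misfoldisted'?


Segmenting 'misfoldisted' against the inventory:
  'mis' -> prefix (morpheme 1)
  'fold' -> root (morpheme 2)
  'ist' -> suffix (morpheme 3)
  'ed' -> suffix (morpheme 4)
Total morphemes: 4

4


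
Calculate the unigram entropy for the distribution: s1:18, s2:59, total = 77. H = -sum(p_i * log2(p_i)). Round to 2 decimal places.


Computing entropy H = -sum(p_i * log2(p_i)):
  s1: p = 18/77 = 0.2338, -p*log2(p) = 0.4902
  s2: p = 59/77 = 0.7662, -p*log2(p) = 0.2943
H = sum of terms = 0.7845
Rounded to 2 decimals: 0.78

0.78


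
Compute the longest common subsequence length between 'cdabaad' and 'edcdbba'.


DP table for LCS of 'cdabaad' and 'edcdbba':
       e  d  c  d  b  b  a
    0  0  0  0  0  0  0  0
  c 0  0  0  1  1  1  1  1
  d 0  0  1  1  2  2  2  2
  a 0  0  1  1  2  2  2  3
  b 0  0  1  1  2  3  3  3
  a 0  0  1  1  2  3  3  4
  a 0  0  1  1  2  3  3  4
  d 0  0  1  1  2  3  3  4
LCS: 'cdba'
LCS length = 4

4


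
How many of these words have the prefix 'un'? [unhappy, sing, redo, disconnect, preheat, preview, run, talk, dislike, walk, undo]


Checking each word for prefix 'un':
  'unhappy' -> YES, starts with 'un' (count: 1)
  'sing' -> no (count: 1)
  'redo' -> no (count: 1)
  'disconnect' -> no (count: 1)
  'preheat' -> no (count: 1)
  'preview' -> no (count: 1)
  'run' -> no (count: 1)
  'talk' -> no (count: 1)
  'dislike' -> no (count: 1)
  'walk' -> no (count: 1)
  'undo' -> YES, starts with 'un' (count: 2)
Total with prefix 'un': 2

2


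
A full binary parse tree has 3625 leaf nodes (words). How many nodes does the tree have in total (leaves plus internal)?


Leaf nodes (terminals): 3625
Internal nodes = n - 1 = 3625 - 1 = 3624
Total = leaves + internal = 3625 + 3624 = 7249

7249


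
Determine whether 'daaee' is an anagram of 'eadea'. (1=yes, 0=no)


Sort characters of 'daaee': 'aadee'
Sort characters of 'eadea': 'aadee'
Sorted forms match -> they ARE anagrams
Result: 1

1


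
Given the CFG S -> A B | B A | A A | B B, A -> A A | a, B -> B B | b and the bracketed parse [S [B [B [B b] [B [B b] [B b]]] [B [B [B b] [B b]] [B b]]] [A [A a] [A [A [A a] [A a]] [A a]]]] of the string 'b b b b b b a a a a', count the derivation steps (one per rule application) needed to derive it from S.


Every bracketed nonterminal node [X ...] in the tree is produced by exactly one rule application.
Reading the tree off as a leftmost derivation:
  Step 1: S  =>  B A   (applied S -> B A)
  Step 2: B A  =>  B B A   (applied B -> B B)
  Step 3: B B A  =>  B B B A   (applied B -> B B)
  Step 4: B B B A  =>  b B B A   (applied B -> b)
  Step 5: b B B A  =>  b B B B A   (applied B -> B B)
  Step 6: b B B B A  =>  b b B B A   (applied B -> b)
  Step 7: b b B B A  =>  b b b B A   (applied B -> b)
  Step 8: b b b B A  =>  b b b B B A   (applied B -> B B)
  Step 9: b b b B B A  =>  b b b B B B A   (applied B -> B B)
  Step 10: b b b B B B A  =>  b b b b B B A   (applied B -> b)
  Step 11: b b b b B B A  =>  b b b b b B A   (applied B -> b)
  Step 12: b b b b b B A  =>  b b b b b b A   (applied B -> b)
  Step 13: b b b b b b A  =>  b b b b b b A A   (applied A -> A A)
  Step 14: b b b b b b A A  =>  b b b b b b a A   (applied A -> a)
  Step 15: b b b b b b a A  =>  b b b b b b a A A   (applied A -> A A)
  Step 16: b b b b b b a A A  =>  b b b b b b a A A A   (applied A -> A A)
  Step 17: b b b b b b a A A A  =>  b b b b b b a a A A   (applied A -> a)
  Step 18: b b b b b b a a A A  =>  b b b b b b a a a A   (applied A -> a)
  Step 19: b b b b b b a a a A  =>  b b b b b b a a a a   (applied A -> a)
Final yield: b b b b b b a a a a
Total rewrite steps: 19

19


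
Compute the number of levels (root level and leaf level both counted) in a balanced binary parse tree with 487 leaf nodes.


In a balanced binary tree with n leaves the deepest leaf is ceil(log2(n)) edges below the root,
so counting node levels inclusive of root and leaves gives ceil(log2(n)) + 1 levels.
log2(487) = 8.9278
ceil(8.9278) = 9
levels = 9 + 1 = 10

10


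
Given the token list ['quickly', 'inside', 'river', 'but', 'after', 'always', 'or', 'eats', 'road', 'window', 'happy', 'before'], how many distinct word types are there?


Listing all tokens and tracking unique types:
  Token 1: 'quickly' -> NEW (unique so far: 1)
  Token 2: 'inside' -> NEW (unique so far: 2)
  Token 3: 'river' -> NEW (unique so far: 3)
  Token 4: 'but' -> NEW (unique so far: 4)
  Token 5: 'after' -> NEW (unique so far: 5)
  Token 6: 'always' -> NEW (unique so far: 6)
  Token 7: 'or' -> NEW (unique so far: 7)
  Token 8: 'eats' -> NEW (unique so far: 8)
  Token 9: 'road' -> NEW (unique so far: 9)
  Token 10: 'window' -> NEW (unique so far: 10)
  Token 11: 'happy' -> NEW (unique so far: 11)
  Token 12: 'before' -> NEW (unique so far: 12)
Unique types: ('after', 'always', 'before', 'but', 'eats', 'happy', 'inside', 'or', 'quickly', 'river', 'road', 'window')
Vocabulary size: 12

12


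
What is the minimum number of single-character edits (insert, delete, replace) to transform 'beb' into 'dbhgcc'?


Building DP table for s1='beb' (len 3) and s2='dbhgcc' (len 6):
       d  b  h  g  c  c
    0  1  2  3  4  5  6
  b 1  1  1  2  3  4  5
  e 2  2  2  2  3  4  5
  b 3  3  2  3  3  4  5
Edit distance = dp[3][6] = 5

5


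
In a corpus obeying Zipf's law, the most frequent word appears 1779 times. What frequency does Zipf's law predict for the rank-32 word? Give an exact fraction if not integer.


Zipf's law: freq(rank) = f1 / rank
f1 = 1779, rank = 32
freq = 1779 / 32
GCD(1779, 32) = 1
Simplified: 1779/32

1779/32


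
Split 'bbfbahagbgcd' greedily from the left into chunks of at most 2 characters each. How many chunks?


'bbfbahagbgcd' has 12 characters.
Chunking with max size 2:
  Chunk 1: 'bb' (positions 0-1)
  Chunk 2: 'fb' (positions 2-3)
  Chunk 3: 'ah' (positions 4-5)
  Chunk 4: 'ag' (positions 6-7)
  Chunk 5: 'bg' (positions 8-9)
  Chunk 6: 'cd' (positions 10-11)
Total chunks: ceil(12 / 2) = 6

6


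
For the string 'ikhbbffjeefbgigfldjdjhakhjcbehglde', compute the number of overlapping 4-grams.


String 'ikhbbffjeefbgigfldjdjhakhjcbehglde' has length L = 34.
Number of overlapping n-grams = L - n + 1
Substituting: 34 - 4 + 1 = 31

31


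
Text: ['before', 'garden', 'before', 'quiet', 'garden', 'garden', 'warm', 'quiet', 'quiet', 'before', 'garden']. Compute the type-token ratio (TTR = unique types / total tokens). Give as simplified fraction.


Tokens: 11
Unique types: ('before', 'garden', 'quiet', 'warm') = 4
TTR = 4/11
Already in lowest terms.

4/11


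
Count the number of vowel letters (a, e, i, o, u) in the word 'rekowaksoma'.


Scanning each character of 'rekowaksoma':
  Position 1: 'r' -> consonant (running count: 0)
  Position 2: 'e' -> vowel (running count: 1)
  Position 3: 'k' -> consonant (running count: 1)
  Position 4: 'o' -> vowel (running count: 2)
  Position 5: 'w' -> consonant (running count: 2)
  Position 6: 'a' -> vowel (running count: 3)
  Position 7: 'k' -> consonant (running count: 3)
  Position 8: 's' -> consonant (running count: 3)
  Position 9: 'o' -> vowel (running count: 4)
  Position 10: 'm' -> consonant (running count: 4)
  Position 11: 'a' -> vowel (running count: 5)
Total vowels: 5

5


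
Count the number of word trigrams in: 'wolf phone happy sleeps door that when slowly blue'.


Word trigrams from [9] words:
  Trigram 1: (wolf phone happy)
  Trigram 2: (phone happy sleeps)
  Trigram 3: (happy sleeps door)
  Trigram 4: (sleeps door that)
  Trigram 5: (door that when)
  Trigram 6: (that when slowly)
  Trigram 7: (when slowly blue)
Total word trigrams: 9 - 2 = 7

7


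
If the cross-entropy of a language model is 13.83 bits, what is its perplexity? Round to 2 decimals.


Perplexity formula: PP = 2^H
H = 13.83
PP = 2^13.83
Decompose: 2^13.83 = 2^13 * 2^0.83
2^13 = 8192, 2^0.83 ~ 1.7776854
PP ~ 8192 * 1.7776854 = 14562.7987968
Rounded to 2 decimals: 14562.80

14562.80


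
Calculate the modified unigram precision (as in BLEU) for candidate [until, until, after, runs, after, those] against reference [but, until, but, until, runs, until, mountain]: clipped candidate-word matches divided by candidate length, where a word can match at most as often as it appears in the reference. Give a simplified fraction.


Reference word counts: {'but': 2, 'mountain': 1, 'runs': 1, 'until': 3}
Checking each candidate word (with clipping):
  'until' -> in reference (ref count 3, used 1/3) -> match (matches: 1)
  'until' -> in reference (ref count 3, used 2/3) -> match (matches: 2)
  'after' -> not in reference -> no match (matches: 2)
  'runs' -> in reference (ref count 1, used 1/1) -> match (matches: 3)
  'after' -> not in reference -> no match (matches: 3)
  'those' -> not in reference -> no match (matches: 3)
Clipped matches: 3, Candidate length: 6
Precision = 3/6 = 1/2

1/2


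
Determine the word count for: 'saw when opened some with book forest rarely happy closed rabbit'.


Counting words by splitting on spaces:
  Word 1: 'saw'
  Word 2: 'when'
  Word 3: 'opened'
  Word 4: 'some'
  Word 5: 'with'
  Word 6: 'book'
  Word 7: 'forest'
  Word 8: 'rarely'
  Word 9: 'happy'
  Word 10: 'closed'
  Word 11: 'rabbit'
Total words: 11

11


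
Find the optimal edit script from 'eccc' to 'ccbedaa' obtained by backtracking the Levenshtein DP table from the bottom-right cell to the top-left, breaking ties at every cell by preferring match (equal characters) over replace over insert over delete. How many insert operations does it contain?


Edit distance = 6. Backtracking from cell (4, 7) with preference match > replace > insert > delete,
then listing the resulting alignment 'eccc' -> 'ccbedaa' left to right:
  Step 1: insert 'c' [insertion #1]
  Step 2: insert 'c' [insertion #2]
  Step 3: insert 'b' [insertion #3]
  Step 4: keep 'e'
  Step 5: replace c->d
  Step 6: replace c->a
  Step 7: replace c->a
Total insertions: 3

3


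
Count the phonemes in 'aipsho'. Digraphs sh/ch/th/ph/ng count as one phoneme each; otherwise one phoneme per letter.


Parsing 'aipsho' greedily, digraphs first:
  'a' -> vowel phoneme (phonemes so far: 1)
  'i' -> vowel phoneme (phonemes so far: 2)
  'p' -> consonant phoneme (phonemes so far: 3)
  'sh' -> digraph (1 consonant phoneme) (phonemes so far: 4)
  'o' -> vowel phoneme (phonemes so far: 5)
Total phonemes: 5

5


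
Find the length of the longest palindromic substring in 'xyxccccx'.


Scanning 'xyxccccx' for palindromic substrings.
Substring at positions 2-7: 'xccccx'.
Check: reverse('xccccx') = 'xccccx' -> palindrome confirmed.
Neighbouring characters ('y' / '-') break symmetry, so it cannot extend further.
No longer palindromic substring exists; longest length = 6

6


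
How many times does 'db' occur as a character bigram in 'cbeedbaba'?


Scanning 'cbeedbaba' for bigram 'db':
  Position 0: 'cb' -> no
  Position 1: 'be' -> no
  Position 2: 'ee' -> no
  Position 3: 'ed' -> no
  Position 4: 'db' -> MATCH
  Position 5: 'ba' -> no
  Position 6: 'ab' -> no
  Position 7: 'ba' -> no
Total matches: 1

1


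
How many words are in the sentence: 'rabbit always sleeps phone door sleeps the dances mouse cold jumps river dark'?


Counting words by splitting on spaces:
  Word 1: 'rabbit'
  Word 2: 'always'
  Word 3: 'sleeps'
  Word 4: 'phone'
  Word 5: 'door'
  Word 6: 'sleeps'
  Word 7: 'the'
  Word 8: 'dances'
  Word 9: 'mouse'
  Word 10: 'cold'
  Word 11: 'jumps'
  Word 12: 'river'
  Word 13: 'dark'
Total words: 13

13


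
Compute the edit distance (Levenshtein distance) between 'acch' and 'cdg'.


Building DP table for s1='acch' (len 4) and s2='cdg' (len 3):
       c  d  g
    0  1  2  3
  a 1  1  2  3
  c 2  1  2  3
  c 3  2  2  3
  h 4  3  3  3
Edit distance = dp[4][3] = 3

3


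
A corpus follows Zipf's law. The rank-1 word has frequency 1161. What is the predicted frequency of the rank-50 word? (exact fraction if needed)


Zipf's law: freq(rank) = f1 / rank
f1 = 1161, rank = 50
freq = 1161 / 50
GCD(1161, 50) = 1
Simplified: 1161/50

1161/50


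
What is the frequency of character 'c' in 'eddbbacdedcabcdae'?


Scanning 'eddbbacdedcabcdae' for 'c':
  Position 6: 'c' -> MATCH (count: 1)
  Position 10: 'c' -> MATCH (count: 2)
  Position 13: 'c' -> MATCH (count: 3)
Total occurrences of 'c': 3

3


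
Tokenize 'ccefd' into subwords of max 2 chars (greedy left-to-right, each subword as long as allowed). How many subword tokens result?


'ccefd' has 5 characters.
Chunking with max size 2:
  Chunk 1: 'cc' (positions 0-1)
  Chunk 2: 'ef' (positions 2-3)
  Chunk 3: 'd' (positions 4-4)
Total chunks: ceil(5 / 2) = 3

3


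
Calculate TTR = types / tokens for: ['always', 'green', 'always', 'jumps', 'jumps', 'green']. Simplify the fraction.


Tokens: 6
Unique types: ('always', 'green', 'jumps') = 3
TTR = 3/6
Simplify: divide both by 3 -> 1/2
TTR = 1/2

1/2


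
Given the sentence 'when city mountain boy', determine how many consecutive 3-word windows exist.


Word trigrams from [4] words:
  Trigram 1: (when city mountain)
  Trigram 2: (city mountain boy)
Total word trigrams: 4 - 2 = 2

2


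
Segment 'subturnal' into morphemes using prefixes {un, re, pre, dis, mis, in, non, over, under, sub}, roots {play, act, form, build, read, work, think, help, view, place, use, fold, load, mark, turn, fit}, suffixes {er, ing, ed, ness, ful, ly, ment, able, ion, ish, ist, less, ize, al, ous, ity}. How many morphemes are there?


Segmenting 'subturnal' against the inventory:
  'sub' -> prefix (morpheme 1)
  'turn' -> root (morpheme 2)
  'al' -> suffix (morpheme 3)
Total morphemes: 3

3


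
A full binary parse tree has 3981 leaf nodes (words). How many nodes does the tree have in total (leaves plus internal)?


Leaf nodes (terminals): 3981
Internal nodes = n - 1 = 3981 - 1 = 3980
Total = leaves + internal = 3981 + 3980 = 7961

7961


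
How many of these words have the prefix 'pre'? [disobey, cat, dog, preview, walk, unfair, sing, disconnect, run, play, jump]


Checking each word for prefix 'pre':
  'disobey' -> no (count: 0)
  'cat' -> no (count: 0)
  'dog' -> no (count: 0)
  'preview' -> YES, starts with 'pre' (count: 1)
  'walk' -> no (count: 1)
  'unfair' -> no (count: 1)
  'sing' -> no (count: 1)
  'disconnect' -> no (count: 1)
  'run' -> no (count: 1)
  'play' -> no (count: 1)
  'jump' -> no (count: 1)
Total with prefix 'pre': 1

1


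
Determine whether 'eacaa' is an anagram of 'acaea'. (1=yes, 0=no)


Sort characters of 'eacaa': 'aaace'
Sort characters of 'acaea': 'aaace'
Sorted forms match -> they ARE anagrams
Result: 1

1


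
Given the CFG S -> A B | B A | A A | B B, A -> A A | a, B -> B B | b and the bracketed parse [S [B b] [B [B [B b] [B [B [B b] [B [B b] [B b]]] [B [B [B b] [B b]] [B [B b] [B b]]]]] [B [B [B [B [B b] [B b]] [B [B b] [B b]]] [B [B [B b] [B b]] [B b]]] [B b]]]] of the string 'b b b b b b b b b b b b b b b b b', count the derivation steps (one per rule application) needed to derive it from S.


Every bracketed nonterminal node [X ...] in the tree is produced by exactly one rule application.
Reading the tree off as a leftmost derivation:
  Step 1: S  =>  B B   (applied S -> B B)
  Step 2: B B  =>  b B   (applied B -> b)
  Step 3: b B  =>  b B B   (applied B -> B B)
  Step 4: b B B  =>  b B B B   (applied B -> B B)
  Step 5: b B B B  =>  b b B B   (applied B -> b)
  Step 6: b b B B  =>  b b B B B   (applied B -> B B)
  Step 7: b b B B B  =>  b b B B B B   (applied B -> B B)
  Step 8: b b B B B B  =>  b b b B B B   (applied B -> b)
  Step 9: b b b B B B  =>  b b b B B B B   (applied B -> B B)
  Step 10: b b b B B B B  =>  b b b b B B B   (applied B -> b)
  Step 11: b b b b B B B  =>  b b b b b B B   (applied B -> b)
  Step 12: b b b b b B B  =>  b b b b b B B B   (applied B -> B B)
  Step 13: b b b b b B B B  =>  b b b b b B B B B   (applied B -> B B)
  Step 14: b b b b b B B B B  =>  b b b b b b B B B   (applied B -> b)
  Step 15: b b b b b b B B B  =>  b b b b b b b B B   (applied B -> b)
  Step 16: b b b b b b b B B  =>  b b b b b b b B B B   (applied B -> B B)
  Step 17: b b b b b b b B B B  =>  b b b b b b b b B B   (applied B -> b)
  Step 18: b b b b b b b b B B  =>  b b b b b b b b b B   (applied B -> b)
  Step 19: b b b b b b b b b B  =>  b b b b b b b b b B B   (applied B -> B B)
  Step 20: b b b b b b b b b B B  =>  b b b b b b b b b B B B   (applied B -> B B)
  Step 21: b b b b b b b b b B B B  =>  b b b b b b b b b B B B B   (applied B -> B B)
  Step 22: b b b b b b b b b B B B B  =>  b b b b b b b b b B B B B B   (applied B -> B B)
  Step 23: b b b b b b b b b B B B B B  =>  b b b b b b b b b b B B B B   (applied B -> b)
  Step 24: b b b b b b b b b b B B B B  =>  b b b b b b b b b b b B B B   (applied B -> b)
  Step 25: b b b b b b b b b b b B B B  =>  b b b b b b b b b b b B B B B   (applied B -> B B)
  Step 26: b b b b b b b b b b b B B B B  =>  b b b b b b b b b b b b B B B   (applied B -> b)
  Step 27: b b b b b b b b b b b b B B B  =>  b b b b b b b b b b b b b B B   (applied B -> b)
  Step 28: b b b b b b b b b b b b b B B  =>  b b b b b b b b b b b b b B B B   (applied B -> B B)
  Step 29: b b b b b b b b b b b b b B B B  =>  b b b b b b b b b b b b b B B B B   (applied B -> B B)
  Step 30: b b b b b b b b b b b b b B B B B  =>  b b b b b b b b b b b b b b B B B   (applied B -> b)
  Step 31: b b b b b b b b b b b b b b B B B  =>  b b b b b b b b b b b b b b b B B   (applied B -> b)
  Step 32: b b b b b b b b b b b b b b b B B  =>  b b b b b b b b b b b b b b b b B   (applied B -> b)
  Step 33: b b b b b b b b b b b b b b b b B  =>  b b b b b b b b b b b b b b b b b   (applied B -> b)
Final yield: b b b b b b b b b b b b b b b b b
Total rewrite steps: 33

33


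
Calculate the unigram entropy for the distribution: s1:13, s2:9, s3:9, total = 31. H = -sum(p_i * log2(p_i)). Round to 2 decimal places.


Computing entropy H = -sum(p_i * log2(p_i)):
  s1: p = 13/31 = 0.4194, -p*log2(p) = 0.5258
  s2: p = 9/31 = 0.2903, -p*log2(p) = 0.5180
  s3: p = 9/31 = 0.2903, -p*log2(p) = 0.5180
H = sum of terms = 1.5618
Rounded to 2 decimals: 1.56

1.56


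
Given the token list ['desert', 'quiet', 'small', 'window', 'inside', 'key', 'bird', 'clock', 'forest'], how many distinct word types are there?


Listing all tokens and tracking unique types:
  Token 1: 'desert' -> NEW (unique so far: 1)
  Token 2: 'quiet' -> NEW (unique so far: 2)
  Token 3: 'small' -> NEW (unique so far: 3)
  Token 4: 'window' -> NEW (unique so far: 4)
  Token 5: 'inside' -> NEW (unique so far: 5)
  Token 6: 'key' -> NEW (unique so far: 6)
  Token 7: 'bird' -> NEW (unique so far: 7)
  Token 8: 'clock' -> NEW (unique so far: 8)
  Token 9: 'forest' -> NEW (unique so far: 9)
Unique types: ('bird', 'clock', 'desert', 'forest', 'inside', 'key', 'quiet', 'small', 'window')
Vocabulary size: 9

9


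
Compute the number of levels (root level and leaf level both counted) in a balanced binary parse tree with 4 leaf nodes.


In a balanced binary tree with n leaves the deepest leaf is ceil(log2(n)) edges below the root,
so counting node levels inclusive of root and leaves gives ceil(log2(n)) + 1 levels.
log2(4) = 2.0000
ceil(2.0000) = 2
levels = 2 + 1 = 3

3


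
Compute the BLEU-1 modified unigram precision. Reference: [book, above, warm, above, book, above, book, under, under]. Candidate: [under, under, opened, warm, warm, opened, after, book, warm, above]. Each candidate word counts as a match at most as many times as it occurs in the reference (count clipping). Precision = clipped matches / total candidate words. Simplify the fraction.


Reference word counts: {'above': 3, 'book': 3, 'under': 2, 'warm': 1}
Checking each candidate word (with clipping):
  'under' -> in reference (ref count 2, used 1/2) -> match (matches: 1)
  'under' -> in reference (ref count 2, used 2/2) -> match (matches: 2)
  'opened' -> not in reference -> no match (matches: 2)
  'warm' -> in reference (ref count 1, used 1/1) -> match (matches: 3)
  'warm' -> ref count 1 already used up (1/1) -> clipped, no match (matches: 3)
  'opened' -> not in reference -> no match (matches: 3)
  'after' -> not in reference -> no match (matches: 3)
  'book' -> in reference (ref count 3, used 1/3) -> match (matches: 4)
  'warm' -> ref count 1 already used up (1/1) -> clipped, no match (matches: 4)
  'above' -> in reference (ref count 3, used 1/3) -> match (matches: 5)
Clipped matches: 5, Candidate length: 10
Precision = 5/10 = 1/2

1/2


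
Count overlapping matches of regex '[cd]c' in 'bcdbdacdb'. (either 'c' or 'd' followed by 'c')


Pattern: [cd]c means either 'c' or 'd' followed by 'c'.
Scanning 'bcdbdacdb' position-by-position:
  Pos 0: window 'bc' -> no
  Pos 1: window 'cd' -> no
  Pos 2: window 'db' -> no
  Pos 3: window 'bd' -> no
  Pos 4: window 'da' -> no
  Pos 5: window 'ac' -> no
  Pos 6: window 'cd' -> no
  Pos 7: window 'db' -> no
  Pos 8: window 'b' -> no
Total matches: 0

0


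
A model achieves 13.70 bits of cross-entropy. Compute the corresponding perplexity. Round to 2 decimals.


Perplexity formula: PP = 2^H
H = 13.70
PP = 2^13.70
Decompose: 2^13.70 = 2^13 * 2^0.70
2^13 = 8192, 2^0.70 ~ 1.6245048
PP ~ 8192 * 1.6245048 = 13307.9433216
Rounded to 2 decimals: 13307.94

13307.94


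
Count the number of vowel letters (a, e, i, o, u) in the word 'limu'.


Scanning each character of 'limu':
  Position 1: 'l' -> consonant (running count: 0)
  Position 2: 'i' -> vowel (running count: 1)
  Position 3: 'm' -> consonant (running count: 1)
  Position 4: 'u' -> vowel (running count: 2)
Total vowels: 2

2
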